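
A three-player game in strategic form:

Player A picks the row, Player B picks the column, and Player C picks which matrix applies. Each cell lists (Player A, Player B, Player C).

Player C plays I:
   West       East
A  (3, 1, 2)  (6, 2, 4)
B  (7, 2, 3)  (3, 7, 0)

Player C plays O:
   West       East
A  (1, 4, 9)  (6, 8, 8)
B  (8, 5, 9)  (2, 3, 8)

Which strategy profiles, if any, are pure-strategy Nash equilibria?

Player A against (West, I): payoffs 3, 7 → best response B.
Player A against (West, O): payoffs 1, 8 → best response B.
Player A against (East, I): payoffs 6, 3 → best response A.
Player A against (East, O): payoffs 6, 2 → best response A.
Player B against (A, I): payoffs 1, 2 → best response East.
Player B against (A, O): payoffs 4, 8 → best response East.
Player B against (B, I): payoffs 2, 7 → best response East.
Player B against (B, O): payoffs 5, 3 → best response West.
Player C against (A, West): payoffs 2, 9 → best response O.
Player C against (A, East): payoffs 4, 8 → best response O.
Player C against (B, West): payoffs 3, 9 → best response O.
Player C against (B, East): payoffs 0, 8 → best response O.
Mutual best responses: (A, East, O); (B, West, O).

(A, East, O) and (B, West, O)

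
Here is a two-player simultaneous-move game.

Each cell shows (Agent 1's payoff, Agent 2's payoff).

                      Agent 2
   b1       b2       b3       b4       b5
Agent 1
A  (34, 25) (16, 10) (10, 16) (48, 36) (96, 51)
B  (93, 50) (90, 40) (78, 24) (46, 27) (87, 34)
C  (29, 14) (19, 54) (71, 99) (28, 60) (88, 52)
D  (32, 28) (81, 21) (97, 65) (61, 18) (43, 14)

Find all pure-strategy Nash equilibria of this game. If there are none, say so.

(A, b5) and (B, b1) and (D, b3)

(A, b1): Agent 1 can switch to B (34 → 93). Not NE.
(A, b2): Agent 1 can switch to B (16 → 90). Not NE.
(A, b3): Agent 1 can switch to B (10 → 78). Not NE.
(A, b4): Agent 1 can switch to D (48 → 61). Not NE.
(A, b5): Agent 1 gets 96, best alternative 88; Agent 2 gets 51, best alternative 36. No profitable deviation — NE.
(B, b1): Agent 1 gets 93, best alternative 34; Agent 2 gets 50, best alternative 40. No profitable deviation — NE.
(B, b2): Agent 2 can switch to b1 (40 → 50). Not NE.
(B, b3): Agent 1 can switch to D (78 → 97). Not NE.
(B, b4): Agent 1 can switch to A (46 → 48). Not NE.
(B, b5): Agent 1 can switch to A (87 → 96). Not NE.
(C, b1): Agent 1 can switch to A (29 → 34). Not NE.
(C, b2): Agent 1 can switch to B (19 → 90). Not NE.
(C, b3): Agent 1 can switch to B (71 → 78). Not NE.
(C, b4): Agent 1 can switch to A (28 → 48). Not NE.
(D, b3): Agent 1 gets 97, best alternative 78; Agent 2 gets 65, best alternative 28. No profitable deviation — NE.
(The remaining 5 profiles each have a profitable deviation by the same check.)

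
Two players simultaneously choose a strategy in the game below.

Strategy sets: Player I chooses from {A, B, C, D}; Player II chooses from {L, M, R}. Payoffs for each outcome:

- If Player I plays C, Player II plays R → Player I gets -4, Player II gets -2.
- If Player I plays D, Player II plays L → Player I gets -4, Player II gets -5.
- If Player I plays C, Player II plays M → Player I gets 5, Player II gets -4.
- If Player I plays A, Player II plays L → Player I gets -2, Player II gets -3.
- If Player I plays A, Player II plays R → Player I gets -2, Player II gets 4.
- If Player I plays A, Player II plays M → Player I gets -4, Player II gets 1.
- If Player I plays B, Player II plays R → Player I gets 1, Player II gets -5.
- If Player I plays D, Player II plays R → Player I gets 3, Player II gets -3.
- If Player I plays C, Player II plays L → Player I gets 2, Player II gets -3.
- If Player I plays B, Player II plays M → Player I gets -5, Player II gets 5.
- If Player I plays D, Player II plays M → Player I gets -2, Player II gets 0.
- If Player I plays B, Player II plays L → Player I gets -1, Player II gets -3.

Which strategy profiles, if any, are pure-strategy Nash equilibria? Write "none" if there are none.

This game has no pure Nash equilibrium.

For each player, find the best response to each opponent profile; mutual best responses are the pure NE.
Player I against L: payoffs -2, -1, 2, -4 → best response C.
Player I against M: payoffs -4, -5, 5, -2 → best response C.
Player I against R: payoffs -2, 1, -4, 3 → best response D.
Player II against A: payoffs -3, 1, 4 → best response R.
Player II against B: payoffs -3, 5, -5 → best response M.
Player II against C: payoffs -3, -4, -2 → best response R.
Player II against D: payoffs -5, 0, -3 → best response M.
No profile is a mutual best response for all players.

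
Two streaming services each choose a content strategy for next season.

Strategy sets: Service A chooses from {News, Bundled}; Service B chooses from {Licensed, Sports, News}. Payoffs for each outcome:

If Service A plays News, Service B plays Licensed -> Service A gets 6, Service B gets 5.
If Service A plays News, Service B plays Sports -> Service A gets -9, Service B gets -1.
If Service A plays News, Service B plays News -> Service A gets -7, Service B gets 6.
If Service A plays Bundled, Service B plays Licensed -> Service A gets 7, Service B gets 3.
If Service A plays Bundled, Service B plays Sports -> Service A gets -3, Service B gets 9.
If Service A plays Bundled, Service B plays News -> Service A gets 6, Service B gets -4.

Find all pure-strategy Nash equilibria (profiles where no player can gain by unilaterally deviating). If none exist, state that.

Mark each player's best response to every combination of opponents' strategies; a profile where every player is best-responding is a pure Nash equilibrium.
Service A against Licensed: payoffs 6, 7 → best response Bundled.
Service A against Sports: payoffs -9, -3 → best response Bundled.
Service A against News: payoffs -7, 6 → best response Bundled.
Service B against News: payoffs 5, -1, 6 → best response News.
Service B against Bundled: payoffs 3, 9, -4 → best response Sports.
Mutual best responses: (Bundled, Sports).

(Bundled, Sports)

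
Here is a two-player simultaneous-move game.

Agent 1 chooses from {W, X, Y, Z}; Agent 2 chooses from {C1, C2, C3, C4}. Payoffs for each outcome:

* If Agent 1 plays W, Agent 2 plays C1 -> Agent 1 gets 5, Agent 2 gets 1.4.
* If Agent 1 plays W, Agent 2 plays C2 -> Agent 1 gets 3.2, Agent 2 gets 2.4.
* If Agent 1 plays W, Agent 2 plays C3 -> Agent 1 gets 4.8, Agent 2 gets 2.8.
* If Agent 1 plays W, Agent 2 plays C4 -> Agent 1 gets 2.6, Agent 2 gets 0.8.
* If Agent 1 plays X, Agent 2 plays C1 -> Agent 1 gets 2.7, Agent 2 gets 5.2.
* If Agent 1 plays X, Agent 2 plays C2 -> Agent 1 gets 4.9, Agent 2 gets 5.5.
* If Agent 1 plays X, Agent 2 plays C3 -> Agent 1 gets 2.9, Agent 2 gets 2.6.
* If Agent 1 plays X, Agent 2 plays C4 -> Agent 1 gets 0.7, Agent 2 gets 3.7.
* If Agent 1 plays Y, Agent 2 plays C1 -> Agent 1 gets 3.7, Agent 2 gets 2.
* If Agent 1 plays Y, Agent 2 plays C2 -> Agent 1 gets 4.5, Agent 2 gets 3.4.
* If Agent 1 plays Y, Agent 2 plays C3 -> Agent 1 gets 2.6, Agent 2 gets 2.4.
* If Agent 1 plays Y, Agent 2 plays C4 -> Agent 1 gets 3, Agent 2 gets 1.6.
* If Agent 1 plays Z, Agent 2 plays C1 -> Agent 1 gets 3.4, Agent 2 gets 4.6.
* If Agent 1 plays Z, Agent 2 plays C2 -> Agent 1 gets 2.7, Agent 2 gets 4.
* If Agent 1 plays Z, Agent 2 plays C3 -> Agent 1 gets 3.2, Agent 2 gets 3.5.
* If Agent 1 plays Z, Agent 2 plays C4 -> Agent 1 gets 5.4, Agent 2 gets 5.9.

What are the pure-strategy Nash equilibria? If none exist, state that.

Pure-strategy Nash equilibria: (W, C3) and (X, C2) and (Z, C4)

Agent 1 against C1: payoffs 5, 2.7, 3.7, 3.4 → best response W.
Agent 1 against C2: payoffs 3.2, 4.9, 4.5, 2.7 → best response X.
Agent 1 against C3: payoffs 4.8, 2.9, 2.6, 3.2 → best response W.
Agent 1 against C4: payoffs 2.6, 0.7, 3, 5.4 → best response Z.
Agent 2 against W: payoffs 1.4, 2.4, 2.8, 0.8 → best response C3.
Agent 2 against X: payoffs 5.2, 5.5, 2.6, 3.7 → best response C2.
Agent 2 against Y: payoffs 2, 3.4, 2.4, 1.6 → best response C2.
Agent 2 against Z: payoffs 4.6, 4, 3.5, 5.9 → best response C4.
Mutual best responses: (W, C3); (X, C2); (Z, C4).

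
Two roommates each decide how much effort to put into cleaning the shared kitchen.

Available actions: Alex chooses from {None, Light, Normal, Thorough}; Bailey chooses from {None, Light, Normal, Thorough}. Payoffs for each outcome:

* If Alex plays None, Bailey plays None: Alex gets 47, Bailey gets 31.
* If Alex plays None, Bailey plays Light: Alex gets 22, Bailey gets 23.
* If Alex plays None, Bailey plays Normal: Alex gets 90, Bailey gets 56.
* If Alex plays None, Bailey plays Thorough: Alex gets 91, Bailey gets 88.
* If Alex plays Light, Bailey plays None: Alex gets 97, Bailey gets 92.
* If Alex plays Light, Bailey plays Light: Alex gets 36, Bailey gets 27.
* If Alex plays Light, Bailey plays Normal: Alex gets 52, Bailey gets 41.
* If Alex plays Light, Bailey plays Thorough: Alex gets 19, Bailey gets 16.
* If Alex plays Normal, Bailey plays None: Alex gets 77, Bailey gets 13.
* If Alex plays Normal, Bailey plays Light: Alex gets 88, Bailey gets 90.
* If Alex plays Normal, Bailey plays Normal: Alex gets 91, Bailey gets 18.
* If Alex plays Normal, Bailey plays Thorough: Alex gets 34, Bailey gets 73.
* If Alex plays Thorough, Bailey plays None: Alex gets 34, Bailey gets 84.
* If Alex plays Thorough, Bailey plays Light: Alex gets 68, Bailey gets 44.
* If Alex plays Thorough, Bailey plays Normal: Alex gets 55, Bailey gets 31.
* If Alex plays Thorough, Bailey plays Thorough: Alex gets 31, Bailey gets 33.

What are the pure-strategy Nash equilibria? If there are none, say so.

The pure Nash equilibria are (None, Thorough) and (Light, None) and (Normal, Light).

(None, None): Alex can switch to Light (47 → 97). Not NE.
(None, Light): Alex can switch to Light (22 → 36). Not NE.
(None, Normal): Alex can switch to Normal (90 → 91). Not NE.
(None, Thorough): Alex gets 91, best alternative 34; Bailey gets 88, best alternative 56. No profitable deviation — NE.
(Light, None): Alex gets 97, best alternative 77; Bailey gets 92, best alternative 41. No profitable deviation — NE.
(Light, Light): Alex can switch to Normal (36 → 88). Not NE.
(Light, Normal): Alex can switch to None (52 → 90). Not NE.
(Light, Thorough): Alex can switch to None (19 → 91). Not NE.
(Normal, Light): Alex gets 88, best alternative 68; Bailey gets 90, best alternative 73. No profitable deviation — NE.
(The remaining 7 profiles each have a profitable deviation by the same check.)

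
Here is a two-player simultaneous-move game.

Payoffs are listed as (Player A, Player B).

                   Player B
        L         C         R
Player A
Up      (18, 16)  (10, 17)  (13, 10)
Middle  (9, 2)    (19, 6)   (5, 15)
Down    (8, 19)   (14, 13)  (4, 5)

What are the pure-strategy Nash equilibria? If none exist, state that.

none

Player A against L: payoffs 18, 9, 8 → best response Up.
Player A against C: payoffs 10, 19, 14 → best response Middle.
Player A against R: payoffs 13, 5, 4 → best response Up.
Player B against Up: payoffs 16, 17, 10 → best response C.
Player B against Middle: payoffs 2, 6, 15 → best response R.
Player B against Down: payoffs 19, 13, 5 → best response L.
No profile is a mutual best response for all players.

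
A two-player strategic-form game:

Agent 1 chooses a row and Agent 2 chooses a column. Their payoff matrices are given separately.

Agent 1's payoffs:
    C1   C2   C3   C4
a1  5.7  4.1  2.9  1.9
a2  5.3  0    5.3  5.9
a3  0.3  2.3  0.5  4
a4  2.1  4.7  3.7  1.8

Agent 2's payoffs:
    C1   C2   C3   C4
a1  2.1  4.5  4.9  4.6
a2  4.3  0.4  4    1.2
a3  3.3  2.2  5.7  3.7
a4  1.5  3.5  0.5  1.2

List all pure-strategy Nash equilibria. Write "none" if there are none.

Pure NE: (a4, C2)

Agent 1 against C1: payoffs 5.7, 5.3, 0.3, 2.1 → best response a1.
Agent 1 against C2: payoffs 4.1, 0, 2.3, 4.7 → best response a4.
Agent 1 against C3: payoffs 2.9, 5.3, 0.5, 3.7 → best response a2.
Agent 1 against C4: payoffs 1.9, 5.9, 4, 1.8 → best response a2.
Agent 2 against a1: payoffs 2.1, 4.5, 4.9, 4.6 → best response C3.
Agent 2 against a2: payoffs 4.3, 0.4, 4, 1.2 → best response C1.
Agent 2 against a3: payoffs 3.3, 2.2, 5.7, 3.7 → best response C3.
Agent 2 against a4: payoffs 1.5, 3.5, 0.5, 1.2 → best response C2.
Mutual best responses: (a4, C2).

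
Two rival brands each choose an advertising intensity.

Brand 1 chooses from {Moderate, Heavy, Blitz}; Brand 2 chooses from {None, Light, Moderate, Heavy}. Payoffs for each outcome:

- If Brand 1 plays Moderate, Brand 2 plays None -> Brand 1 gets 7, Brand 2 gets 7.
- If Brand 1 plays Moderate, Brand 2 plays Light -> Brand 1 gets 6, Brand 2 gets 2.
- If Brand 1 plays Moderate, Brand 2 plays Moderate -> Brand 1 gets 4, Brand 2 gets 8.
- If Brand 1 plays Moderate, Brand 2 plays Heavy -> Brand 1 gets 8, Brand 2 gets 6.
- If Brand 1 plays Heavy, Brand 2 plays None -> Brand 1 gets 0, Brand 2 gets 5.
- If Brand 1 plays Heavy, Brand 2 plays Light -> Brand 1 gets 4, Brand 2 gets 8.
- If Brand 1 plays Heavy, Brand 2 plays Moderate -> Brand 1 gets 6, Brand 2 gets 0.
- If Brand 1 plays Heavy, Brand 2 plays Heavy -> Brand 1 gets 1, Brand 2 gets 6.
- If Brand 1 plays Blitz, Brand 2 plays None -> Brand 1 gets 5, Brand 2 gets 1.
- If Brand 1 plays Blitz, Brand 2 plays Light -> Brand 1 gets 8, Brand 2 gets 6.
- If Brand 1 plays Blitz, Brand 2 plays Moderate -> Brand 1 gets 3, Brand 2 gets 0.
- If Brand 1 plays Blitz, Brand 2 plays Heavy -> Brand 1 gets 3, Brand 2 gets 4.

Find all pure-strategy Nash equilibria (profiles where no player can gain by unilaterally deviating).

Pure NE: (Blitz, Light)

Mark each player's best response to every combination of opponents' strategies; a profile where every player is best-responding is a pure Nash equilibrium.
Brand 1 against None: payoffs 7, 0, 5 → best response Moderate.
Brand 1 against Light: payoffs 6, 4, 8 → best response Blitz.
Brand 1 against Moderate: payoffs 4, 6, 3 → best response Heavy.
Brand 1 against Heavy: payoffs 8, 1, 3 → best response Moderate.
Brand 2 against Moderate: payoffs 7, 2, 8, 6 → best response Moderate.
Brand 2 against Heavy: payoffs 5, 8, 0, 6 → best response Light.
Brand 2 against Blitz: payoffs 1, 6, 0, 4 → best response Light.
Mutual best responses: (Blitz, Light).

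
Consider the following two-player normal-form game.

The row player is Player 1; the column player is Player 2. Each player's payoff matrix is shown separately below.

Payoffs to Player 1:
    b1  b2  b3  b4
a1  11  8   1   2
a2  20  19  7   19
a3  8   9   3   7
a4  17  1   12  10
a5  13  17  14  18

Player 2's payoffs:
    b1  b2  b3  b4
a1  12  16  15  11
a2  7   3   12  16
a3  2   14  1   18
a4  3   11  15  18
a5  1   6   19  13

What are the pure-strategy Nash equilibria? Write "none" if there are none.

(a1, b1): Player 1 can switch to a2 (11 → 20). Not NE.
(a1, b2): Player 1 can switch to a2 (8 → 19). Not NE.
(a1, b3): Player 1 can switch to a2 (1 → 7). Not NE.
(a1, b4): Player 1 can switch to a2 (2 → 19). Not NE.
(a2, b1): Player 2 can switch to b3 (7 → 12). Not NE.
(a2, b2): Player 2 can switch to b1 (3 → 7). Not NE.
(a2, b4): Player 1 gets 19, best alternative 18; Player 2 gets 16, best alternative 12. No profitable deviation — NE.
(a5, b3): Player 1 gets 14, best alternative 12; Player 2 gets 19, best alternative 13. No profitable deviation — NE.
(The remaining 12 profiles each have a profitable deviation by the same check.)

Pure-strategy Nash equilibria: (a2, b4) and (a5, b3)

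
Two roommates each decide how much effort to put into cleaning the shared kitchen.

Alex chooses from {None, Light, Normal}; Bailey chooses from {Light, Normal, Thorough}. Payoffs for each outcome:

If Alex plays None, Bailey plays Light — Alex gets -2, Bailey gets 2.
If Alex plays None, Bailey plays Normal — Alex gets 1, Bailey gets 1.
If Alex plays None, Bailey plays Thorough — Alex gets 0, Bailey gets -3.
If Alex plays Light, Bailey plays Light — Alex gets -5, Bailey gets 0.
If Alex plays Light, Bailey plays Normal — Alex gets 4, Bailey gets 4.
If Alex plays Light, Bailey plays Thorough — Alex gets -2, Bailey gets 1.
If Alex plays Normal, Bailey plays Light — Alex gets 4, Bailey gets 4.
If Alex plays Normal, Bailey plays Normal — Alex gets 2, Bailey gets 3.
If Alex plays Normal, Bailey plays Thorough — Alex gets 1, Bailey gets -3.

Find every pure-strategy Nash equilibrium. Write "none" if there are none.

(Light, Normal); (Normal, Light)

(None, Light): Alex can switch to Normal (-2 → 4). Not NE.
(None, Normal): Alex can switch to Light (1 → 4). Not NE.
(None, Thorough): Alex can switch to Normal (0 → 1). Not NE.
(Light, Light): Alex can switch to None (-5 → -2). Not NE.
(Light, Normal): Alex gets 4, best alternative 2; Bailey gets 4, best alternative 1. No profitable deviation — NE.
(Light, Thorough): Alex can switch to None (-2 → 0). Not NE.
(Normal, Light): Alex gets 4, best alternative -2; Bailey gets 4, best alternative 3. No profitable deviation — NE.
(Normal, Normal): Alex can switch to Light (2 → 4). Not NE.
(Normal, Thorough): Bailey can switch to Light (-3 → 4). Not NE.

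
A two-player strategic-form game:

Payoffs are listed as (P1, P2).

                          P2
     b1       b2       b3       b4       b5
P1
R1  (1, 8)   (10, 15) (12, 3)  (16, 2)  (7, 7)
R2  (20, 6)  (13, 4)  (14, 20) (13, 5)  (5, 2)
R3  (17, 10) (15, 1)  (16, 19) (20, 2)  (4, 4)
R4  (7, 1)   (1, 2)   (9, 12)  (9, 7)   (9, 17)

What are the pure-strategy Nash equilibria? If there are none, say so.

(R3, b3), (R4, b5)

For each strategy profile, look for a profitable unilateral deviation.
(R1, b1): P1 can switch to R2 (1 → 20). Not NE.
(R1, b2): P1 can switch to R2 (10 → 13). Not NE.
(R1, b3): P1 can switch to R2 (12 → 14). Not NE.
(R1, b4): P1 can switch to R3 (16 → 20). Not NE.
(R1, b5): P1 can switch to R4 (7 → 9). Not NE.
(R2, b1): P2 can switch to b3 (6 → 20). Not NE.
(R2, b2): P1 can switch to R3 (13 → 15). Not NE.
(R2, b3): P1 can switch to R3 (14 → 16). Not NE.
(R2, b4): P1 can switch to R1 (13 → 16). Not NE.
(R2, b5): P1 can switch to R1 (5 → 7). Not NE.
(R3, b3): P1 gets 16, best alternative 14; P2 gets 19, best alternative 10. No profitable deviation — NE.
(R4, b5): P1 gets 9, best alternative 7; P2 gets 17, best alternative 12. No profitable deviation — NE.
(The remaining 8 profiles each have a profitable deviation by the same check.)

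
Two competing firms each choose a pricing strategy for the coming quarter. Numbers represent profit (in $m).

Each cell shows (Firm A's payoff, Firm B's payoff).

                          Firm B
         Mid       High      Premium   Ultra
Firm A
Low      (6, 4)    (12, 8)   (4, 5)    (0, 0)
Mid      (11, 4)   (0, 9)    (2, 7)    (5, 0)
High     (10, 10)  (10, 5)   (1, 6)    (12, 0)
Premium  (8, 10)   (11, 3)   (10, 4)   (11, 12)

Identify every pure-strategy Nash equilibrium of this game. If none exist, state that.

The unique pure-strategy Nash equilibrium is (Low, High).

Mark each player's best response to every combination of opponents' strategies; a profile where every player is best-responding is a pure Nash equilibrium.
Firm A against Mid: payoffs 6, 11, 10, 8 → best response Mid.
Firm A against High: payoffs 12, 0, 10, 11 → best response Low.
Firm A against Premium: payoffs 4, 2, 1, 10 → best response Premium.
Firm A against Ultra: payoffs 0, 5, 12, 11 → best response High.
Firm B against Low: payoffs 4, 8, 5, 0 → best response High.
Firm B against Mid: payoffs 4, 9, 7, 0 → best response High.
Firm B against High: payoffs 10, 5, 6, 0 → best response Mid.
Firm B against Premium: payoffs 10, 3, 4, 12 → best response Ultra.
Mutual best responses: (Low, High).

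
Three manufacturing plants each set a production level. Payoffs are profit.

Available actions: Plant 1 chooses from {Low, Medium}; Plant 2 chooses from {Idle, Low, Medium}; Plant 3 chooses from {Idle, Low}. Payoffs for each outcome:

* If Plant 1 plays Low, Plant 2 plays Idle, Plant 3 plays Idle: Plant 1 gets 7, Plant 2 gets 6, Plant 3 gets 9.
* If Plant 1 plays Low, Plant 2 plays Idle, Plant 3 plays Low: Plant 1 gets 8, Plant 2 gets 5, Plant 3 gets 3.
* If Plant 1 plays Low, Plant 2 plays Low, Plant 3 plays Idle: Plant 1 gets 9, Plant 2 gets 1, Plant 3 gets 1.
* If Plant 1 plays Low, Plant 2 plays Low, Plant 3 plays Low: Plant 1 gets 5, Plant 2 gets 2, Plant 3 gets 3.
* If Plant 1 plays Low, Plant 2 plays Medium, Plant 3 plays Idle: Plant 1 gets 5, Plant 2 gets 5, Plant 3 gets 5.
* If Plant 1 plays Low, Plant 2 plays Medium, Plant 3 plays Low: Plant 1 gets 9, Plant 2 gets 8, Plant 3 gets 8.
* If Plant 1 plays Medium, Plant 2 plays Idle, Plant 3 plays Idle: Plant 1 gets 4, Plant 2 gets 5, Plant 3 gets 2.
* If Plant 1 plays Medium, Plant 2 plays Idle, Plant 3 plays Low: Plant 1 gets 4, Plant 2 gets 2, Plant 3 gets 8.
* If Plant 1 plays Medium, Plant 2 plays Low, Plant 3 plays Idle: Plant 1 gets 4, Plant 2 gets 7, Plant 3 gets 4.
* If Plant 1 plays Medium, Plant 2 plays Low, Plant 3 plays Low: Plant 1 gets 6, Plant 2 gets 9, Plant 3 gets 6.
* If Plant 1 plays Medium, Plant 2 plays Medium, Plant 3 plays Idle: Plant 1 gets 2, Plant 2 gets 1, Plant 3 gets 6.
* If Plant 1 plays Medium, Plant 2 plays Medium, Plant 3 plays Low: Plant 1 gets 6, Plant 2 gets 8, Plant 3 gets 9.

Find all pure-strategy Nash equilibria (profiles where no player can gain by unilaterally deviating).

The pure Nash equilibria are (Low, Idle, Idle), (Low, Medium, Low), (Medium, Low, Low).

Plant 1 against (Idle, Idle): payoffs 7, 4 → best response Low.
Plant 1 against (Idle, Low): payoffs 8, 4 → best response Low.
Plant 1 against (Low, Idle): payoffs 9, 4 → best response Low.
Plant 1 against (Low, Low): payoffs 5, 6 → best response Medium.
Plant 1 against (Medium, Idle): payoffs 5, 2 → best response Low.
Plant 1 against (Medium, Low): payoffs 9, 6 → best response Low.
Plant 2 against (Low, Idle): payoffs 6, 1, 5 → best response Idle.
Plant 2 against (Low, Low): payoffs 5, 2, 8 → best response Medium.
Plant 2 against (Medium, Idle): payoffs 5, 7, 1 → best response Low.
Plant 2 against (Medium, Low): payoffs 2, 9, 8 → best response Low.
Plant 3 against (Low, Idle): payoffs 9, 3 → best response Idle.
Plant 3 against (Low, Low): payoffs 1, 3 → best response Low.
Plant 3 against (Low, Medium): payoffs 5, 8 → best response Low.
Plant 3 against (Medium, Idle): payoffs 2, 8 → best response Low.
Plant 3 against (Medium, Low): payoffs 4, 6 → best response Low.
Plant 3 against (Medium, Medium): payoffs 6, 9 → best response Low.
Mutual best responses: (Low, Idle, Idle); (Low, Medium, Low); (Medium, Low, Low).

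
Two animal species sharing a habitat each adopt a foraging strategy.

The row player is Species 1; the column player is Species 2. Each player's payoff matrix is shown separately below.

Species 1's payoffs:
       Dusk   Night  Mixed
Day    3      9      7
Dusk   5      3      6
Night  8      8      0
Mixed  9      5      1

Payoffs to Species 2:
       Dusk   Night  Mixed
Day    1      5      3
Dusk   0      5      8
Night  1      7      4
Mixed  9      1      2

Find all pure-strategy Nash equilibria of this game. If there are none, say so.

The pure Nash equilibria are (Day, Night) and (Mixed, Dusk).

(Day, Dusk): Species 1 can switch to Dusk (3 → 5). Not NE.
(Day, Night): Species 1 gets 9, best alternative 8; Species 2 gets 5, best alternative 3. No profitable deviation — NE.
(Day, Mixed): Species 2 can switch to Night (3 → 5). Not NE.
(Dusk, Dusk): Species 1 can switch to Night (5 → 8). Not NE.
(Dusk, Night): Species 1 can switch to Day (3 → 9). Not NE.
(Dusk, Mixed): Species 1 can switch to Day (6 → 7). Not NE.
(Night, Dusk): Species 1 can switch to Mixed (8 → 9). Not NE.
(Night, Night): Species 1 can switch to Day (8 → 9). Not NE.
(Night, Mixed): Species 1 can switch to Day (0 → 7). Not NE.
(Mixed, Dusk): Species 1 gets 9, best alternative 8; Species 2 gets 9, best alternative 2. No profitable deviation — NE.
(Mixed, Night): Species 1 can switch to Day (5 → 9). Not NE.
(Mixed, Mixed): Species 1 can switch to Day (1 → 7). Not NE.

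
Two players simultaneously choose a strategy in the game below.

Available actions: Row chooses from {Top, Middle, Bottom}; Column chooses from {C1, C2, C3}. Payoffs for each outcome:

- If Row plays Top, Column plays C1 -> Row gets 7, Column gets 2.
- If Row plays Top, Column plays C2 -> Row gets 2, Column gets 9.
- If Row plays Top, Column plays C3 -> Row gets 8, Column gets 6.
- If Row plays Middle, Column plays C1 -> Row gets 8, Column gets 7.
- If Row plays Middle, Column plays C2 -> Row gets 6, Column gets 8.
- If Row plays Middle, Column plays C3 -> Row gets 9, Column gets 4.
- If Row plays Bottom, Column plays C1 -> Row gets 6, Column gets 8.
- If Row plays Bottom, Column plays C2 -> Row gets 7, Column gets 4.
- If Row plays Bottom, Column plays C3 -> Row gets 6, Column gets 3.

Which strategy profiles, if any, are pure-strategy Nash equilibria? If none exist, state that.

No pure-strategy Nash equilibrium.

Row against C1: payoffs 7, 8, 6 → best response Middle.
Row against C2: payoffs 2, 6, 7 → best response Bottom.
Row against C3: payoffs 8, 9, 6 → best response Middle.
Column against Top: payoffs 2, 9, 6 → best response C2.
Column against Middle: payoffs 7, 8, 4 → best response C2.
Column against Bottom: payoffs 8, 4, 3 → best response C1.
No profile is a mutual best response for all players.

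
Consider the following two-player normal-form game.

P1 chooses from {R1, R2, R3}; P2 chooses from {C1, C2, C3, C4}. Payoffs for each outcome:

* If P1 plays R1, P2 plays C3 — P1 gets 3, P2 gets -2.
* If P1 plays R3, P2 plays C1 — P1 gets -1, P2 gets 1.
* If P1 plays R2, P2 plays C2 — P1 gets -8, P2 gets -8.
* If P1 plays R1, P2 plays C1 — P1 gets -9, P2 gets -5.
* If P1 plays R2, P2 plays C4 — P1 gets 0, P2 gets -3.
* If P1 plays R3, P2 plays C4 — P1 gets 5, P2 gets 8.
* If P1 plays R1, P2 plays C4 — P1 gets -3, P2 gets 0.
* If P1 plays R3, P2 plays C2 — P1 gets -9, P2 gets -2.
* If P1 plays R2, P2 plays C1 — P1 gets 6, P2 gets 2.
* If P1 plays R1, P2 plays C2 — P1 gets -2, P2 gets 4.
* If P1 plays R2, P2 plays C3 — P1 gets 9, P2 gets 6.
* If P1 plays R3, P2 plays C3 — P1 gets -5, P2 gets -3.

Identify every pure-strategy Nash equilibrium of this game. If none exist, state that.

(R1, C2) and (R2, C3) and (R3, C4)

(R1, C1): P1 can switch to R2 (-9 → 6). Not NE.
(R1, C2): P1 gets -2, best alternative -8; P2 gets 4, best alternative 0. No profitable deviation — NE.
(R1, C3): P1 can switch to R2 (3 → 9). Not NE.
(R1, C4): P1 can switch to R2 (-3 → 0). Not NE.
(R2, C1): P2 can switch to C3 (2 → 6). Not NE.
(R2, C2): P1 can switch to R1 (-8 → -2). Not NE.
(R2, C3): P1 gets 9, best alternative 3; P2 gets 6, best alternative 2. No profitable deviation — NE.
(R2, C4): P1 can switch to R3 (0 → 5). Not NE.
(R3, C4): P1 gets 5, best alternative 0; P2 gets 8, best alternative 1. No profitable deviation — NE.
(The remaining 3 profiles each have a profitable deviation by the same check.)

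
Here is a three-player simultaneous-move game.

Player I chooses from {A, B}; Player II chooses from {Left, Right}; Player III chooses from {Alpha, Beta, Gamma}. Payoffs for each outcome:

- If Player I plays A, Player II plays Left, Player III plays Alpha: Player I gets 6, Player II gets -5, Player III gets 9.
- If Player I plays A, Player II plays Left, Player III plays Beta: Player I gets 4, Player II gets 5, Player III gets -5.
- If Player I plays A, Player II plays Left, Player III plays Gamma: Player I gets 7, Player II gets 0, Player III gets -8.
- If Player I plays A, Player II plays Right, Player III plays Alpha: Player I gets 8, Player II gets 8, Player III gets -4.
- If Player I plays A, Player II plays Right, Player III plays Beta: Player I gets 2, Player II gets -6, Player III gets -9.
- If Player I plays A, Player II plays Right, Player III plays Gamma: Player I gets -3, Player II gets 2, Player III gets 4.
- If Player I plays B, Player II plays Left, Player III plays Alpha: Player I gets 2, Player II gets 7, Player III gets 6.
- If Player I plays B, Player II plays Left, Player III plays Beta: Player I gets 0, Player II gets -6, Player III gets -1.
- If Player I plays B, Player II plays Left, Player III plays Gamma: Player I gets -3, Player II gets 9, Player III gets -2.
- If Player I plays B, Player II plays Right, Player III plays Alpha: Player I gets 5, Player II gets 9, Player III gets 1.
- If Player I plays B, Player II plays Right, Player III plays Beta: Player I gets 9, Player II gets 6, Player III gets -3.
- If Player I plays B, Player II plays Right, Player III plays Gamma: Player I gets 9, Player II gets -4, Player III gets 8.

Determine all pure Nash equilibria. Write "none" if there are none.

(A, Left, Alpha): Player II can switch to Right (-5 → 8). Not NE.
(A, Left, Beta): Player III can switch to Alpha (-5 → 9). Not NE.
(A, Left, Gamma): Player II can switch to Right (0 → 2). Not NE.
(A, Right, Alpha): Player III can switch to Gamma (-4 → 4). Not NE.
(A, Right, Beta): Player I can switch to B (2 → 9). Not NE.
(A, Right, Gamma): Player I can switch to B (-3 → 9). Not NE.
(B, Left, Alpha): Player I can switch to A (2 → 6). Not NE.
(B, Left, Beta): Player I can switch to A (0 → 4). Not NE.
(B, Left, Gamma): Player I can switch to A (-3 → 7). Not NE.
(B, Right, Alpha): Player I can switch to A (5 → 8). Not NE.
(B, Right, Beta): Player III can switch to Alpha (-3 → 1). Not NE.
(B, Right, Gamma): Player II can switch to Left (-4 → 9). Not NE.

No pure-strategy Nash equilibrium.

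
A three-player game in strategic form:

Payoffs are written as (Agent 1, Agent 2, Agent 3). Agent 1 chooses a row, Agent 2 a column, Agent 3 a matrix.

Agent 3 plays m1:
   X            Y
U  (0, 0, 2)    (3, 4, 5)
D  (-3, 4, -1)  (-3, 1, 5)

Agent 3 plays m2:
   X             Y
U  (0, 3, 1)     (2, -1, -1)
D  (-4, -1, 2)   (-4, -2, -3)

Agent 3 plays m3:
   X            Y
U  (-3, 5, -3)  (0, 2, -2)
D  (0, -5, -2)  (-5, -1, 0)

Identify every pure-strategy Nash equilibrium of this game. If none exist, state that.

Mark each player's best response to every combination of opponents' strategies; a profile where every player is best-responding is a pure Nash equilibrium.
Agent 1 against (X, m1): payoffs 0, -3 → best response U.
Agent 1 against (X, m2): payoffs 0, -4 → best response U.
Agent 1 against (X, m3): payoffs -3, 0 → best response D.
Agent 1 against (Y, m1): payoffs 3, -3 → best response U.
Agent 1 against (Y, m2): payoffs 2, -4 → best response U.
Agent 1 against (Y, m3): payoffs 0, -5 → best response U.
Agent 2 against (U, m1): payoffs 0, 4 → best response Y.
Agent 2 against (U, m2): payoffs 3, -1 → best response X.
Agent 2 against (U, m3): payoffs 5, 2 → best response X.
Agent 2 against (D, m1): payoffs 4, 1 → best response X.
Agent 2 against (D, m2): payoffs -1, -2 → best response X.
Agent 2 against (D, m3): payoffs -5, -1 → best response Y.
Agent 3 against (U, X): payoffs 2, 1, -3 → best response m1.
Agent 3 against (U, Y): payoffs 5, -1, -2 → best response m1.
Agent 3 against (D, X): payoffs -1, 2, -2 → best response m2.
Agent 3 against (D, Y): payoffs 5, -3, 0 → best response m1.
Mutual best responses: (U, Y, m1).

(U, Y, m1)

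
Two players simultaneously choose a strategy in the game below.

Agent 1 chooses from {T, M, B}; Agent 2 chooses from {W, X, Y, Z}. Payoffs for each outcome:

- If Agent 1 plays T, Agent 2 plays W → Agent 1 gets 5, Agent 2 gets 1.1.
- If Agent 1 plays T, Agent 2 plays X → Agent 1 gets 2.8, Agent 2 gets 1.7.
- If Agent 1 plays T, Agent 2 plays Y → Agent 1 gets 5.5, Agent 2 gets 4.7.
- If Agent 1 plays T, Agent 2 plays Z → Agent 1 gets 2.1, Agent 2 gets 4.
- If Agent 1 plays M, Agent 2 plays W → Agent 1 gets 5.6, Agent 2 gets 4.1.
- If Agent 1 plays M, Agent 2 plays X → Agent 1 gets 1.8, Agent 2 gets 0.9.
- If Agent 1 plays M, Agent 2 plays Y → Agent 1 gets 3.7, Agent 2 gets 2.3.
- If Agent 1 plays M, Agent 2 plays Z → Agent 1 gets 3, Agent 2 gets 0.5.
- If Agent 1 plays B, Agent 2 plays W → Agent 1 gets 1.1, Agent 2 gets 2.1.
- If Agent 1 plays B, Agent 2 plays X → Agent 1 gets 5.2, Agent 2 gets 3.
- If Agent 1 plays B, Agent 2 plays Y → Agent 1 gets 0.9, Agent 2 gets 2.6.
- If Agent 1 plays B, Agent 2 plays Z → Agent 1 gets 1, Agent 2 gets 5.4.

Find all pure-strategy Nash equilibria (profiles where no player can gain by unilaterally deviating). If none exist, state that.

Pure-strategy Nash equilibria: (T, Y) and (M, W)

Agent 1 against W: payoffs 5, 5.6, 1.1 → best response M.
Agent 1 against X: payoffs 2.8, 1.8, 5.2 → best response B.
Agent 1 against Y: payoffs 5.5, 3.7, 0.9 → best response T.
Agent 1 against Z: payoffs 2.1, 3, 1 → best response M.
Agent 2 against T: payoffs 1.1, 1.7, 4.7, 4 → best response Y.
Agent 2 against M: payoffs 4.1, 0.9, 2.3, 0.5 → best response W.
Agent 2 against B: payoffs 2.1, 3, 2.6, 5.4 → best response Z.
Mutual best responses: (T, Y); (M, W).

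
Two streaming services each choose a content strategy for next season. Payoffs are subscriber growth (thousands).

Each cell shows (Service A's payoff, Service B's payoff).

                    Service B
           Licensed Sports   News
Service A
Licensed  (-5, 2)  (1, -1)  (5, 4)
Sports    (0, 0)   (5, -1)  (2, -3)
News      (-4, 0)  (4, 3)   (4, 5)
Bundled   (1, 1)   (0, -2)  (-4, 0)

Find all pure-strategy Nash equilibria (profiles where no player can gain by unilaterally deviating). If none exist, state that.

The pure Nash equilibria are (Licensed, News), (Bundled, Licensed).

(Licensed, Licensed): Service A can switch to Sports (-5 → 0). Not NE.
(Licensed, Sports): Service A can switch to Sports (1 → 5). Not NE.
(Licensed, News): Service A gets 5, best alternative 4; Service B gets 4, best alternative 2. No profitable deviation — NE.
(Sports, Licensed): Service A can switch to Bundled (0 → 1). Not NE.
(Sports, Sports): Service B can switch to Licensed (-1 → 0). Not NE.
(Sports, News): Service A can switch to Licensed (2 → 5). Not NE.
(News, Licensed): Service A can switch to Sports (-4 → 0). Not NE.
(Bundled, Licensed): Service A gets 1, best alternative 0; Service B gets 1, best alternative 0. No profitable deviation — NE.
(The remaining 4 profiles each have a profitable deviation by the same check.)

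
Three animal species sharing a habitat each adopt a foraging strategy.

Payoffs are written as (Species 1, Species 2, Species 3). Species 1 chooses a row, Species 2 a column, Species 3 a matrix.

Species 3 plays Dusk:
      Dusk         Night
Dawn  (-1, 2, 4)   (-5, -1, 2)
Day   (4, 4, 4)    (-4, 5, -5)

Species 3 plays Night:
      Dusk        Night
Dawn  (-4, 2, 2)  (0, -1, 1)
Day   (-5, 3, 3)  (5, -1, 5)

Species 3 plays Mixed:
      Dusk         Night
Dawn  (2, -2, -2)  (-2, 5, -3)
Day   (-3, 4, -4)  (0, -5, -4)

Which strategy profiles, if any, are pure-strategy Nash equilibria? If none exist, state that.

(Dawn, Dusk, Dusk): Species 1 can switch to Day (-1 → 4). Not NE.
(Dawn, Dusk, Night): Species 3 can switch to Dusk (2 → 4). Not NE.
(Dawn, Dusk, Mixed): Species 2 can switch to Night (-2 → 5). Not NE.
(Dawn, Night, Dusk): Species 1 can switch to Day (-5 → -4). Not NE.
(Dawn, Night, Night): Species 1 can switch to Day (0 → 5). Not NE.
(Dawn, Night, Mixed): Species 1 can switch to Day (-2 → 0). Not NE.
(The remaining 6 profiles each have a profitable deviation by the same check.)

none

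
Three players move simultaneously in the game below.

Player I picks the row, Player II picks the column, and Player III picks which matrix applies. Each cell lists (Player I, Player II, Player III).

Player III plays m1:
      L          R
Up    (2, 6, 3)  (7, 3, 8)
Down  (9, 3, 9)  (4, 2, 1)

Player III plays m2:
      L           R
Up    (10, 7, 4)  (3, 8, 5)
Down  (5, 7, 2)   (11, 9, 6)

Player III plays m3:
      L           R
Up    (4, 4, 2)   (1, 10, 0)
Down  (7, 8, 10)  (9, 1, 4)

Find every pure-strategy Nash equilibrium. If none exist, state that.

Pure-strategy Nash equilibria: (Down, L, m3) and (Down, R, m2)

(Up, L, m1): Player I can switch to Down (2 → 9). Not NE.
(Up, L, m2): Player II can switch to R (7 → 8). Not NE.
(Up, L, m3): Player I can switch to Down (4 → 7). Not NE.
(Up, R, m1): Player II can switch to L (3 → 6). Not NE.
(Up, R, m2): Player I can switch to Down (3 → 11). Not NE.
(Up, R, m3): Player I can switch to Down (1 → 9). Not NE.
(Down, L, m1): Player III can switch to m3 (9 → 10). Not NE.
(Down, L, m2): Player I can switch to Up (5 → 10). Not NE.
(Down, L, m3): Player I gets 7, best alternative 4; Player II gets 8, best alternative 1; Player III gets 10, best alternative 9. No profitable deviation — NE.
(Down, R, m1): Player I can switch to Up (4 → 7). Not NE.
(Down, R, m2): Player I gets 11, best alternative 3; Player II gets 9, best alternative 7; Player III gets 6, best alternative 4. No profitable deviation — NE.
(Down, R, m3): Player II can switch to L (1 → 8). Not NE.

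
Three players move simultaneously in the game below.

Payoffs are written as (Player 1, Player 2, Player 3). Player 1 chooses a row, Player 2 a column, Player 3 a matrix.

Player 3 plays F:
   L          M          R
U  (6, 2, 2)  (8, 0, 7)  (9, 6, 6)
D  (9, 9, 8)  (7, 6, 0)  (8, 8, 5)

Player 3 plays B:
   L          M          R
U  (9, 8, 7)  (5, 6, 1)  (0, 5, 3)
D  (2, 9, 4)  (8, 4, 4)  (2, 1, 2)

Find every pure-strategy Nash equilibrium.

Player 1 against (L, F): payoffs 6, 9 → best response D.
Player 1 against (L, B): payoffs 9, 2 → best response U.
Player 1 against (M, F): payoffs 8, 7 → best response U.
Player 1 against (M, B): payoffs 5, 8 → best response D.
Player 1 against (R, F): payoffs 9, 8 → best response U.
Player 1 against (R, B): payoffs 0, 2 → best response D.
Player 2 against (U, F): payoffs 2, 0, 6 → best response R.
Player 2 against (U, B): payoffs 8, 6, 5 → best response L.
Player 2 against (D, F): payoffs 9, 6, 8 → best response L.
Player 2 against (D, B): payoffs 9, 4, 1 → best response L.
Player 3 against (U, L): payoffs 2, 7 → best response B.
Player 3 against (U, M): payoffs 7, 1 → best response F.
Player 3 against (U, R): payoffs 6, 3 → best response F.
Player 3 against (D, L): payoffs 8, 4 → best response F.
Player 3 against (D, M): payoffs 0, 4 → best response B.
Player 3 against (D, R): payoffs 5, 2 → best response F.
Mutual best responses: (U, L, B); (U, R, F); (D, L, F).

The pure Nash equilibria are (U, L, B); (U, R, F); (D, L, F).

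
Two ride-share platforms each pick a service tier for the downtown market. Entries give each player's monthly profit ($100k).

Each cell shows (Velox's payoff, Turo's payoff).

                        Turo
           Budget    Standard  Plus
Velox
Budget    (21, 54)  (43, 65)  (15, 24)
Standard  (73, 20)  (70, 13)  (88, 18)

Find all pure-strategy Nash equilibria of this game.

For each player, find the best response to each opponent profile; mutual best responses are the pure NE.
Velox against Budget: payoffs 21, 73 → best response Standard.
Velox against Standard: payoffs 43, 70 → best response Standard.
Velox against Plus: payoffs 15, 88 → best response Standard.
Turo against Budget: payoffs 54, 65, 24 → best response Standard.
Turo against Standard: payoffs 20, 13, 18 → best response Budget.
Mutual best responses: (Standard, Budget).

The unique pure-strategy Nash equilibrium is (Standard, Budget).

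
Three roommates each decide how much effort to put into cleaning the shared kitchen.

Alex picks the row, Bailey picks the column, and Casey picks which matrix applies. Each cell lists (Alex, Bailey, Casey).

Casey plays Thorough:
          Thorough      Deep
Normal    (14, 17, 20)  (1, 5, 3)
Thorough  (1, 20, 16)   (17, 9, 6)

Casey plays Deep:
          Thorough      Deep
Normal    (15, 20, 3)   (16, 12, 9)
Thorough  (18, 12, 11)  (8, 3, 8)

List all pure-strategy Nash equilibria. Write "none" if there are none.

For each strategy profile, look for a profitable unilateral deviation.
(Normal, Thorough, Thorough): Alex gets 14, best alternative 1; Bailey gets 17, best alternative 5; Casey gets 20, best alternative 3. No profitable deviation — NE.
(Normal, Thorough, Deep): Alex can switch to Thorough (15 → 18). Not NE.
(Normal, Deep, Thorough): Alex can switch to Thorough (1 → 17). Not NE.
(Normal, Deep, Deep): Bailey can switch to Thorough (12 → 20). Not NE.
(Thorough, Thorough, Thorough): Alex can switch to Normal (1 → 14). Not NE.
(Thorough, Thorough, Deep): Casey can switch to Thorough (11 → 16). Not NE.
(Thorough, Deep, Thorough): Bailey can switch to Thorough (9 → 20). Not NE.
(The remaining 1 profile has a profitable deviation by the same check.)

The unique pure-strategy Nash equilibrium is (Normal, Thorough, Thorough).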